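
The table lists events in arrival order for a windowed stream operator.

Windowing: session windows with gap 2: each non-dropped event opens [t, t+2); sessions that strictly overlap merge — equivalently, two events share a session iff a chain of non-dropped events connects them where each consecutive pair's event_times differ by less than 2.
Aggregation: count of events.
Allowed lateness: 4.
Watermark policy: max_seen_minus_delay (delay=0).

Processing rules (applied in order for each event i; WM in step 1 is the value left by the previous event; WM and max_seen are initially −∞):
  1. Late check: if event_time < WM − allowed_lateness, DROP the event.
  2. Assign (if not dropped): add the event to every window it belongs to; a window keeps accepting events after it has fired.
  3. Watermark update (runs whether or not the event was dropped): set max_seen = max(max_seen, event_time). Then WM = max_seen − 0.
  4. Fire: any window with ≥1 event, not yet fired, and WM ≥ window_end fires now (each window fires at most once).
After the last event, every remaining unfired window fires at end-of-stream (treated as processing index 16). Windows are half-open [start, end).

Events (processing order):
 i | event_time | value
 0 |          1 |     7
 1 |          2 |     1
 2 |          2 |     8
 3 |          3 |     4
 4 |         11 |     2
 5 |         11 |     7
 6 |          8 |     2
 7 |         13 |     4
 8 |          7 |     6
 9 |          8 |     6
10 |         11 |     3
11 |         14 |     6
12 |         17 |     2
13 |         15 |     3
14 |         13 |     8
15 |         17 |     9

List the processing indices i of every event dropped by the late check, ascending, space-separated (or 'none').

i=0 t=1 v=7: → [1,3); WM=1
i=1 t=2 v=1: → [1,4); WM=2
i=2 t=2 v=8: → [1,4); WM=2
i=3 t=3 v=4: → [1,5); WM=3
i=4 t=11 v=2: → [11,13); WM=11
i=5 t=11 v=7: → [11,13); WM=11
i=6 t=8 v=2: → [8,10); WM=11
i=7 t=13 v=4: → [13,15); WM=13
i=8 t=7 v=6: DROP (t<13-4); WM=13
i=9 t=8 v=6: DROP (t<13-4); WM=13
i=10 t=11 v=3: → [11,13); WM=13
i=11 t=14 v=6: → [13,16); WM=14
i=12 t=17 v=2: → [17,19); WM=17
i=13 t=15 v=3: → [13,17); WM=17
i=14 t=13 v=8: → [13,17); WM=17
i=15 t=17 v=9: → [17,19); WM=17

8 9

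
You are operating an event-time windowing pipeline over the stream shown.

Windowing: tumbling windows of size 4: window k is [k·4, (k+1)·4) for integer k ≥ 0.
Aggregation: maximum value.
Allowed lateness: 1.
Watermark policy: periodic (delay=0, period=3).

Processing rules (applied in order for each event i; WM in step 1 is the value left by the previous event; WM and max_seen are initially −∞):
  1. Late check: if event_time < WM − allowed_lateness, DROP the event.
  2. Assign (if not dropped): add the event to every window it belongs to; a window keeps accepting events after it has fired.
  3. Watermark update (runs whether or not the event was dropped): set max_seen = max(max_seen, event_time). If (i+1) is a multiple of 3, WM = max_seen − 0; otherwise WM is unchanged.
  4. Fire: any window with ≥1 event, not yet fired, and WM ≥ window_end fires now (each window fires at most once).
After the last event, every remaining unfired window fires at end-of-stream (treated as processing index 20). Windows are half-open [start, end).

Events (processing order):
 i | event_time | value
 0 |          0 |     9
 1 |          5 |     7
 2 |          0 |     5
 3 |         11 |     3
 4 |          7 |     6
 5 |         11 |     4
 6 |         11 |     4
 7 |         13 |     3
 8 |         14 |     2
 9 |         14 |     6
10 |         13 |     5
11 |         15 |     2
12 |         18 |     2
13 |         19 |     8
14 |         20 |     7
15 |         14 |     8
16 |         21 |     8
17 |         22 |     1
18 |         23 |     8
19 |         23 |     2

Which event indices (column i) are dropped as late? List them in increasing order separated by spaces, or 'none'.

i=0 t=0 v=9: → [0,4); WM=−∞
i=1 t=5 v=7: → [4,8); WM=−∞
i=2 t=0 v=5: → [0,4); WM=5; [0,4) fires=9
i=3 t=11 v=3: → [8,12); WM=5
i=4 t=7 v=6: → [4,8); WM=5
i=5 t=11 v=4: → [8,12); WM=11; [4,8) fires=7
i=6 t=11 v=4: → [8,12); WM=11
i=7 t=13 v=3: → [12,16); WM=11
i=8 t=14 v=2: → [12,16); WM=14; [8,12) fires=4
i=9 t=14 v=6: → [12,16); WM=14
i=10 t=13 v=5: → [12,16); WM=14
i=11 t=15 v=2: → [12,16); WM=15
i=12 t=18 v=2: → [16,20); WM=15
i=13 t=19 v=8: → [16,20); WM=15
i=14 t=20 v=7: → [20,24); WM=20; [12,16) fires=6 [16,20) fires=8
i=15 t=14 v=8: DROP (t<20-1); WM=20
i=16 t=21 v=8: → [20,24); WM=20
i=17 t=22 v=1: → [20,24); WM=22
i=18 t=23 v=8: → [20,24); WM=22
i=19 t=23 v=2: → [20,24); WM=22

15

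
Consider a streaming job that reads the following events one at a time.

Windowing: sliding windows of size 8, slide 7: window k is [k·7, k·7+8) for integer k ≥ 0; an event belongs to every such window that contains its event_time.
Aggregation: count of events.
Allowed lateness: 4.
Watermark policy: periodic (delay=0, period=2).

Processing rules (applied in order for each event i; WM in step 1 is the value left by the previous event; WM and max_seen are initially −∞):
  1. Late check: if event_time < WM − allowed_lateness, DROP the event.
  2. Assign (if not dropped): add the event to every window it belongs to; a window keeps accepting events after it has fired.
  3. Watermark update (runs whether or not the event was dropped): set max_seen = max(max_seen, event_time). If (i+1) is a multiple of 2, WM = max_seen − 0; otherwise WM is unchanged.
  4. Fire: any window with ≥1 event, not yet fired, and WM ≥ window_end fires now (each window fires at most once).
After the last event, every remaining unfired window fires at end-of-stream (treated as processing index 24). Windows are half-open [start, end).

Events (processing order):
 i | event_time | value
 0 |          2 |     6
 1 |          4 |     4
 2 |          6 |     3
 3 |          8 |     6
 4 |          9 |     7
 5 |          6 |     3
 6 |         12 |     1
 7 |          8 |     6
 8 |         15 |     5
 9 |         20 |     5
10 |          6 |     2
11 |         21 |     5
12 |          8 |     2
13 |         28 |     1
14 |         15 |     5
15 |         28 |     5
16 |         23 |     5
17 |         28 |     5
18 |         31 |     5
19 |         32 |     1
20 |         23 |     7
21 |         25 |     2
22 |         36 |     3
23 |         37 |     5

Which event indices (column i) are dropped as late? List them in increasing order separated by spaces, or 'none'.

10 12 14 16 20 21

i=0 t=2 v=6: → [0,8); WM=−∞
i=1 t=4 v=4: → [0,8); WM=4
i=2 t=6 v=3: → [0,8); WM=4
i=3 t=8 v=6: → [7,15); WM=8; [0,8) fires=3
i=4 t=9 v=7: → [7,15); WM=8
i=5 t=6 v=3: → [0,8); WM=9
i=6 t=12 v=1: → [7,15); WM=9
i=7 t=8 v=6: → [7,15); WM=12
i=8 t=15 v=5: → [14,22); WM=12
i=9 t=20 v=5: → [14,22); WM=20; [7,15) fires=4
i=10 t=6 v=2: DROP (t<20-4); WM=20
i=11 t=21 v=5: → [21,29),[14,22); WM=21
i=12 t=8 v=2: DROP (t<21-4); WM=21
i=13 t=28 v=1: → [28,36),[21,29); WM=28; [14,22) fires=3
i=14 t=15 v=5: DROP (t<28-4); WM=28
i=15 t=28 v=5: → [28,36),[21,29); WM=28
i=16 t=23 v=5: DROP (t<28-4); WM=28
i=17 t=28 v=5: → [28,36),[21,29); WM=28
i=18 t=31 v=5: → [28,36); WM=28
i=19 t=32 v=1: → [28,36); WM=32; [21,29) fires=4
i=20 t=23 v=7: DROP (t<32-4); WM=32
i=21 t=25 v=2: DROP (t<32-4); WM=32
i=22 t=36 v=3: → [35,43); WM=32
i=23 t=37 v=5: → [35,43); WM=37; [28,36) fires=5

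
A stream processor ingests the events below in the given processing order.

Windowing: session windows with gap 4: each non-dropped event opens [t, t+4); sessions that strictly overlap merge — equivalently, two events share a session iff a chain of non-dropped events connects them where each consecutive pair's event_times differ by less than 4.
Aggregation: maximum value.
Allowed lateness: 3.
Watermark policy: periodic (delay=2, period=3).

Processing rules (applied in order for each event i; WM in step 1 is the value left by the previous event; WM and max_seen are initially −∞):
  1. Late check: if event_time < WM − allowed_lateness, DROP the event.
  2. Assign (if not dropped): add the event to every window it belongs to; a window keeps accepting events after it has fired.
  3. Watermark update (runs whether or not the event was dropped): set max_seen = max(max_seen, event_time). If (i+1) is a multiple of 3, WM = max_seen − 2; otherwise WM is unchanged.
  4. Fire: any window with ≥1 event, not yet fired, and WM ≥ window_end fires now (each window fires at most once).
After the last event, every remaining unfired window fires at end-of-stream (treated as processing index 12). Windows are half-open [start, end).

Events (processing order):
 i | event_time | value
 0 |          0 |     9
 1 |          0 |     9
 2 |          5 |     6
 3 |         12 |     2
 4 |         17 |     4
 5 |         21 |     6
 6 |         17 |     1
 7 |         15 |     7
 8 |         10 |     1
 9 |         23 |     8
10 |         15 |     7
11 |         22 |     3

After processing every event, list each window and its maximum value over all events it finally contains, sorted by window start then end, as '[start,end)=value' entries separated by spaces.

i=0 t=0 v=9: → [0,4); WM=−∞
i=1 t=0 v=9: → [0,4); WM=−∞
i=2 t=5 v=6: → [5,9); WM=3
i=3 t=12 v=2: → [12,16); WM=3
i=4 t=17 v=4: → [17,21); WM=3
i=5 t=21 v=6: → [21,25); WM=19
i=6 t=17 v=1: → [17,21); WM=19
i=7 t=15 v=7: DROP (t<19-3); WM=19
i=8 t=10 v=1: DROP (t<19-3); WM=19
i=9 t=23 v=8: → [21,27); WM=19
i=10 t=15 v=7: DROP (t<19-3); WM=19
i=11 t=22 v=3: → [21,27); WM=21

[0,4)=9 [5,9)=6 [12,16)=2 [17,21)=4 [21,27)=8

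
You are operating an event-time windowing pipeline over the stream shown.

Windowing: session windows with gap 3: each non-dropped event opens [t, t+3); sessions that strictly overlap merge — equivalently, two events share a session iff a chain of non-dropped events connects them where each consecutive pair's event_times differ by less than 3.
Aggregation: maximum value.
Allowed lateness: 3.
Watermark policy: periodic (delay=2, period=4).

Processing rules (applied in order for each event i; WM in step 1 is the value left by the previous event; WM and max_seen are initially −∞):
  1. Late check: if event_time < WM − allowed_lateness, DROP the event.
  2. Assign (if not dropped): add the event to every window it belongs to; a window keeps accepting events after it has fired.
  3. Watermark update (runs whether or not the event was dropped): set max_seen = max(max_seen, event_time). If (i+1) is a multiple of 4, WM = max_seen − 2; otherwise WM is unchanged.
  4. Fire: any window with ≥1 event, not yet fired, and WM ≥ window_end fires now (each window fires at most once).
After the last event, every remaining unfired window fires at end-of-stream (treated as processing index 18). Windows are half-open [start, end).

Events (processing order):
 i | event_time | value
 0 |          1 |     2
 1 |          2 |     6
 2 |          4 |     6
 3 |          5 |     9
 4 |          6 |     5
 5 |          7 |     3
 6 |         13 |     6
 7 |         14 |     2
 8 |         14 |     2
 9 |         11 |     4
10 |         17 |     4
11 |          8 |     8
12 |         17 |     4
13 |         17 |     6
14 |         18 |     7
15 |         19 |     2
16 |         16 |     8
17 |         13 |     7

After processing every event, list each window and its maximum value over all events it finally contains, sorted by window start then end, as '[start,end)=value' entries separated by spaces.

[1,10)=9 [11,22)=8

i=0 t=1 v=2: → [1,4); WM=−∞
i=1 t=2 v=6: → [1,5); WM=−∞
i=2 t=4 v=6: → [1,7); WM=−∞
i=3 t=5 v=9: → [1,8); WM=3
i=4 t=6 v=5: → [1,9); WM=3
i=5 t=7 v=3: → [1,10); WM=3
i=6 t=13 v=6: → [13,16); WM=3
i=7 t=14 v=2: → [13,17); WM=12
i=8 t=14 v=2: → [13,17); WM=12
i=9 t=11 v=4: → [11,17); WM=12
i=10 t=17 v=4: → [17,20); WM=12
i=11 t=8 v=8: DROP (t<12-3); WM=15
i=12 t=17 v=4: → [17,20); WM=15
i=13 t=17 v=6: → [17,20); WM=15
i=14 t=18 v=7: → [17,21); WM=15
i=15 t=19 v=2: → [17,22); WM=17
i=16 t=16 v=8: → [11,22); WM=17
i=17 t=13 v=7: DROP (t<17-3); WM=17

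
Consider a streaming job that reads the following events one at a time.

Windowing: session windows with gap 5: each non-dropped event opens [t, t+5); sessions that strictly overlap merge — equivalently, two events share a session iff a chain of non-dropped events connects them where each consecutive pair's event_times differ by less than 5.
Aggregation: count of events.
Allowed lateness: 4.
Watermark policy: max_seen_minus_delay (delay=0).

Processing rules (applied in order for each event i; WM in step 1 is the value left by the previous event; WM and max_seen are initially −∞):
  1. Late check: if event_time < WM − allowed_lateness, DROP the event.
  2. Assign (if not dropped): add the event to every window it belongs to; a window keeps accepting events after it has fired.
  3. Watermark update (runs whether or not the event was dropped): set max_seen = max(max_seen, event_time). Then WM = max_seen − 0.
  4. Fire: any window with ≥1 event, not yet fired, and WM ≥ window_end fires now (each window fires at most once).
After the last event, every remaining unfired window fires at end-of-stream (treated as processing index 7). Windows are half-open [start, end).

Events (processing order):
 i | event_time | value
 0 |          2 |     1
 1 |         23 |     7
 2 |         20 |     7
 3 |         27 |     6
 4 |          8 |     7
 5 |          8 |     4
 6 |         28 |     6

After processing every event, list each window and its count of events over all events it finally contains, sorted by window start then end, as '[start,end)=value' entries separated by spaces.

i=0 t=2 v=1: → [2,7); WM=2
i=1 t=23 v=7: → [23,28); WM=23
i=2 t=20 v=7: → [20,28); WM=23
i=3 t=27 v=6: → [20,32); WM=27
i=4 t=8 v=7: DROP (t<27-4); WM=27
i=5 t=8 v=4: DROP (t<27-4); WM=27
i=6 t=28 v=6: → [20,33); WM=28

[2,7)=1 [20,33)=4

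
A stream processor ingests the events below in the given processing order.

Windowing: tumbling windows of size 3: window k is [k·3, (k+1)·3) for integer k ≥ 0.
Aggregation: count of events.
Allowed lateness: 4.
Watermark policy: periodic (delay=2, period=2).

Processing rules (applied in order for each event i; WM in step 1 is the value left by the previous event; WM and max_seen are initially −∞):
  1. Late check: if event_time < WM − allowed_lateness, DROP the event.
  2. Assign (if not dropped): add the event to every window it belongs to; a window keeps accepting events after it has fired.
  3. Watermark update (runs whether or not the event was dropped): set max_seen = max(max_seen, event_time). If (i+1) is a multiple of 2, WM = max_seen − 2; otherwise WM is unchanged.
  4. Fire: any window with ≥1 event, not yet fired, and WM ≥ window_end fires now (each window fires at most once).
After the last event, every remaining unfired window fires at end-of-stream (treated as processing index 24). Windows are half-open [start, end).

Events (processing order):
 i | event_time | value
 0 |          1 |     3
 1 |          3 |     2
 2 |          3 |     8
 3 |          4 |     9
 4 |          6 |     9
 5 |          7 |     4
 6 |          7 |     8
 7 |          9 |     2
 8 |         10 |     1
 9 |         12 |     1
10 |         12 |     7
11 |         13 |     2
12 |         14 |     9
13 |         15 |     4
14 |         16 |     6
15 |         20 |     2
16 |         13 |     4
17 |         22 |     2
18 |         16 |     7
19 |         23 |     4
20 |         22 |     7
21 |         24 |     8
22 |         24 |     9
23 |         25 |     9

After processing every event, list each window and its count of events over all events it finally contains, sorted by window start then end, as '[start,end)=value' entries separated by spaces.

[0,3)=1 [3,6)=3 [6,9)=3 [9,12)=2 [12,15)=4 [15,18)=3 [18,21)=1 [21,24)=3 [24,27)=3

i=0 t=1 v=3: → [0,3); WM=−∞
i=1 t=3 v=2: → [3,6); WM=1
i=2 t=3 v=8: → [3,6); WM=1
i=3 t=4 v=9: → [3,6); WM=2
i=4 t=6 v=9: → [6,9); WM=2
i=5 t=7 v=4: → [6,9); WM=5; [0,3) fires=1
i=6 t=7 v=8: → [6,9); WM=5
i=7 t=9 v=2: → [9,12); WM=7; [3,6) fires=3
i=8 t=10 v=1: → [9,12); WM=7
i=9 t=12 v=1: → [12,15); WM=10; [6,9) fires=3
i=10 t=12 v=7: → [12,15); WM=10
i=11 t=13 v=2: → [12,15); WM=11
i=12 t=14 v=9: → [12,15); WM=11
i=13 t=15 v=4: → [15,18); WM=13; [9,12) fires=2
i=14 t=16 v=6: → [15,18); WM=13
i=15 t=20 v=2: → [18,21); WM=18; [12,15) fires=4 [15,18) fires=2
i=16 t=13 v=4: DROP (t<18-4); WM=18
i=17 t=22 v=2: → [21,24); WM=20
i=18 t=16 v=7: → [15,18); WM=20
i=19 t=23 v=4: → [21,24); WM=21; [18,21) fires=1
i=20 t=22 v=7: → [21,24); WM=21
i=21 t=24 v=8: → [24,27); WM=22
i=22 t=24 v=9: → [24,27); WM=22
i=23 t=25 v=9: → [24,27); WM=23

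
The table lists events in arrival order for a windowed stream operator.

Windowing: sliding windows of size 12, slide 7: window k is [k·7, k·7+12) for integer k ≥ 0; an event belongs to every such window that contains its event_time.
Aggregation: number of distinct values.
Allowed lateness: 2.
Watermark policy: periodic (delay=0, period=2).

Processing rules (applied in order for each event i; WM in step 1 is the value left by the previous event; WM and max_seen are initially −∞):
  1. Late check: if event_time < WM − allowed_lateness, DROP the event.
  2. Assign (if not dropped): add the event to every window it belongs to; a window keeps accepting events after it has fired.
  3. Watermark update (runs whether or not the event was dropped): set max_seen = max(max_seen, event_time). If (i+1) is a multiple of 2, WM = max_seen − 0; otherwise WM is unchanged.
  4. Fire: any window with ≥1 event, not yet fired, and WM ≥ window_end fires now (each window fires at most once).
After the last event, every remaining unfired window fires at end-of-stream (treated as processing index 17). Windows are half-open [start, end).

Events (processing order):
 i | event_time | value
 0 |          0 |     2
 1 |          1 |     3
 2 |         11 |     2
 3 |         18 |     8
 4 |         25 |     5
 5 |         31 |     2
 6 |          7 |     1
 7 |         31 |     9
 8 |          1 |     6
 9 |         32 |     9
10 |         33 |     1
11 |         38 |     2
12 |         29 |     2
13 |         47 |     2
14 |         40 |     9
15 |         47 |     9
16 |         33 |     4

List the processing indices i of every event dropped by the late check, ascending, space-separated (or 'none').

i=0 t=0 v=2: → [0,12); WM=−∞
i=1 t=1 v=3: → [0,12); WM=1
i=2 t=11 v=2: → [7,19),[0,12); WM=1
i=3 t=18 v=8: → [14,26),[7,19); WM=18; [0,12) fires=2
i=4 t=25 v=5: → [21,33),[14,26); WM=18
i=5 t=31 v=2: → [28,40),[21,33); WM=31; [7,19) fires=2 [14,26) fires=2
i=6 t=7 v=1: DROP (t<31-2); WM=31
i=7 t=31 v=9: → [28,40),[21,33); WM=31
i=8 t=1 v=6: DROP (t<31-2); WM=31
i=9 t=32 v=9: → [28,40),[21,33); WM=32
i=10 t=33 v=1: → [28,40); WM=32
i=11 t=38 v=2: → [35,47),[28,40); WM=38; [21,33) fires=3
i=12 t=29 v=2: DROP (t<38-2); WM=38
i=13 t=47 v=2: → [42,54); WM=47; [28,40) fires=3 [35,47) fires=1
i=14 t=40 v=9: DROP (t<47-2); WM=47
i=15 t=47 v=9: → [42,54); WM=47
i=16 t=33 v=4: DROP (t<47-2); WM=47

6 8 12 14 16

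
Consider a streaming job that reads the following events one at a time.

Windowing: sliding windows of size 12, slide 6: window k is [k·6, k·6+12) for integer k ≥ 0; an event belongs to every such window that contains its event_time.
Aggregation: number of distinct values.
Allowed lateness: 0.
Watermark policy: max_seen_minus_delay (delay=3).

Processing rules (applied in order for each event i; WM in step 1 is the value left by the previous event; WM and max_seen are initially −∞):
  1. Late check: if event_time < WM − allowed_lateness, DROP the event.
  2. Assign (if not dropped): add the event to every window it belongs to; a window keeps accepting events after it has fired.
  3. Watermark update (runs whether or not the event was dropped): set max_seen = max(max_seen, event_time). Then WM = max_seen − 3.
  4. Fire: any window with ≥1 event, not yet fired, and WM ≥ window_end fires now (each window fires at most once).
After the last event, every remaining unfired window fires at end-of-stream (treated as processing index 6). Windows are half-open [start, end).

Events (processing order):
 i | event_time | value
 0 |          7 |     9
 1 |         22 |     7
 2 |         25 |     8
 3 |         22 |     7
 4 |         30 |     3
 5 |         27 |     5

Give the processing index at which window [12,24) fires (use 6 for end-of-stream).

i=0 t=7 v=9: → [6,18),[0,12); WM=4
i=1 t=22 v=7: → [18,30),[12,24); WM=19; [0,12) fires=1 [6,18) fires=1
i=2 t=25 v=8: → [24,36),[18,30); WM=22
i=3 t=22 v=7: → [18,30),[12,24); WM=22
i=4 t=30 v=3: → [30,42),[24,36); WM=27; [12,24) fires=1
i=5 t=27 v=5: → [24,36),[18,30); WM=27

4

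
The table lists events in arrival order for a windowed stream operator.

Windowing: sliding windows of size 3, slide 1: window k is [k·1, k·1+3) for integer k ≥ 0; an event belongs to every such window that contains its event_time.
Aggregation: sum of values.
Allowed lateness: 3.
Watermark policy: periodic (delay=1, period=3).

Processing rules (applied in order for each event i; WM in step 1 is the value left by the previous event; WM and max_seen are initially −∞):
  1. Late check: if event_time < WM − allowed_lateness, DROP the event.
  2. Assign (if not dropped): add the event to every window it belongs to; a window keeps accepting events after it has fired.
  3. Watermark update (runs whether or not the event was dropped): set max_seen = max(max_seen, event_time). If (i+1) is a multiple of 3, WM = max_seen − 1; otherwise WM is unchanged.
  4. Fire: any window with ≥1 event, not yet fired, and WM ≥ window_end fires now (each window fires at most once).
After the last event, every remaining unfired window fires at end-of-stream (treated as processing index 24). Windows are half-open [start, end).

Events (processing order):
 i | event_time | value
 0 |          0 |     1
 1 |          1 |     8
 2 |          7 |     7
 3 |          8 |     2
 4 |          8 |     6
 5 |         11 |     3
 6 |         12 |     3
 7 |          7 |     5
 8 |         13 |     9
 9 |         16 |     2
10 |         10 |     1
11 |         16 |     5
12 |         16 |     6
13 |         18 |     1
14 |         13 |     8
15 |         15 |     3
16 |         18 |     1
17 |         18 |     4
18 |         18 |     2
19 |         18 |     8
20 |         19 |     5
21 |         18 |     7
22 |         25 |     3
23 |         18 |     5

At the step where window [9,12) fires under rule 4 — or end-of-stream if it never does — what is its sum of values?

i=0 t=0 v=1: → [0,3); WM=−∞
i=1 t=1 v=8: → [1,4),[0,3); WM=−∞
i=2 t=7 v=7: → [7,10),[6,9),[5,8); WM=6; [0,3) fires=9 [1,4) fires=8
i=3 t=8 v=2: → [8,11),[7,10),[6,9); WM=6
i=4 t=8 v=6: → [8,11),[7,10),[6,9); WM=6
i=5 t=11 v=3: → [11,14),[10,13),[9,12); WM=10; [5,8) fires=7 [6,9) fires=15 [7,10) fires=15
i=6 t=12 v=3: → [12,15),[11,14),[10,13); WM=10
i=7 t=7 v=5: → [7,10),[6,9),[5,8); WM=10
i=8 t=13 v=9: → [13,16),[12,15),[11,14); WM=12; [8,11) fires=8 [9,12) fires=3
i=9 t=16 v=2: → [16,19),[15,18),[14,17); WM=12
i=10 t=10 v=1: → [10,13),[9,12),[8,11); WM=12
i=11 t=16 v=5: → [16,19),[15,18),[14,17); WM=15; [10,13) fires=7 [11,14) fires=15 [12,15) fires=12
i=12 t=16 v=6: → [16,19),[15,18),[14,17); WM=15
i=13 t=18 v=1: → [18,21),[17,20),[16,19); WM=15
i=14 t=13 v=8: → [13,16),[12,15),[11,14); WM=17; [13,16) fires=17 [14,17) fires=13
i=15 t=15 v=3: → [15,18),[14,17),[13,16); WM=17
i=16 t=18 v=1: → [18,21),[17,20),[16,19); WM=17
i=17 t=18 v=4: → [18,21),[17,20),[16,19); WM=17
i=18 t=18 v=2: → [18,21),[17,20),[16,19); WM=17
i=19 t=18 v=8: → [18,21),[17,20),[16,19); WM=17
i=20 t=19 v=5: → [19,22),[18,21),[17,20); WM=18; [15,18) fires=16
i=21 t=18 v=7: → [18,21),[17,20),[16,19); WM=18
i=22 t=25 v=3: → [25,28),[24,27),[23,26); WM=18
i=23 t=18 v=5: → [18,21),[17,20),[16,19); WM=24; [16,19) fires=41 [17,20) fires=33 [18,21) fires=33 [19,22) fires=5

3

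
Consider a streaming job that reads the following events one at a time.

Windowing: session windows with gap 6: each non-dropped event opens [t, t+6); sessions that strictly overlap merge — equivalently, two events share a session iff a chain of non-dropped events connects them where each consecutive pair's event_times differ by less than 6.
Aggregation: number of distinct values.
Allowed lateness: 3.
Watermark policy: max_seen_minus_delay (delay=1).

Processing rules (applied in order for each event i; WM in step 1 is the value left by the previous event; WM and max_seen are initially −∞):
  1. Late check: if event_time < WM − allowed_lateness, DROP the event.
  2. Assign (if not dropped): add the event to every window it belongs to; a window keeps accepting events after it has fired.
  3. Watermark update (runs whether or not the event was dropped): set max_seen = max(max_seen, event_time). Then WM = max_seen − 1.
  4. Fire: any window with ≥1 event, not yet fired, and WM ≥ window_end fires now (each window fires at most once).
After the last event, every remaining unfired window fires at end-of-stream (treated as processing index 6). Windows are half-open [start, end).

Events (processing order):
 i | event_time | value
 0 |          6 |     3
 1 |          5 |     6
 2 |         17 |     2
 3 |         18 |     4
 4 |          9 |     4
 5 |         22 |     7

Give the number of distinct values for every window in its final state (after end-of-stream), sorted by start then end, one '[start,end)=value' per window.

[5,12)=2 [17,28)=3

i=0 t=6 v=3: → [6,12); WM=5
i=1 t=5 v=6: → [5,12); WM=5
i=2 t=17 v=2: → [17,23); WM=16
i=3 t=18 v=4: → [17,24); WM=17
i=4 t=9 v=4: DROP (t<17-3); WM=17
i=5 t=22 v=7: → [17,28); WM=21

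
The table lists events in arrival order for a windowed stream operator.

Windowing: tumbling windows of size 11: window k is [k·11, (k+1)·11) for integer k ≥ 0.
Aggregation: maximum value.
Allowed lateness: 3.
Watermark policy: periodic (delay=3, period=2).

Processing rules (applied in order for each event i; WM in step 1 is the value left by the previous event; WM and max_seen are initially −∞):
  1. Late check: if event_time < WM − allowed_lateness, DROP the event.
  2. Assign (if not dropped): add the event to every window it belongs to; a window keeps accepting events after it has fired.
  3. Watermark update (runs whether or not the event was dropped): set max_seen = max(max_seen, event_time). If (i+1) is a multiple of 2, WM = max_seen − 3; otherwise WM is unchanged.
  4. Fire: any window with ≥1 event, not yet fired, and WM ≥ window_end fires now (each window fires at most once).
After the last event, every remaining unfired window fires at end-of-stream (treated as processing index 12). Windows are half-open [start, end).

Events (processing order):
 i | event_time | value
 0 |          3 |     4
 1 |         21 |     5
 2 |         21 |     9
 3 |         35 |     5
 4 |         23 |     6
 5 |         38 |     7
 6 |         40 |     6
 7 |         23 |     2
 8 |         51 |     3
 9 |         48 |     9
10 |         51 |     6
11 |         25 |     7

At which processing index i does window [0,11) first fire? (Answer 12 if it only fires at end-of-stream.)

1

i=0 t=3 v=4: → [0,11); WM=−∞
i=1 t=21 v=5: → [11,22); WM=18; [0,11) fires=4
i=2 t=21 v=9: → [11,22); WM=18
i=3 t=35 v=5: → [33,44); WM=32; [11,22) fires=9
i=4 t=23 v=6: DROP (t<32-3); WM=32
i=5 t=38 v=7: → [33,44); WM=35
i=6 t=40 v=6: → [33,44); WM=35
i=7 t=23 v=2: DROP (t<35-3); WM=37
i=8 t=51 v=3: → [44,55); WM=37
i=9 t=48 v=9: → [44,55); WM=48; [33,44) fires=7
i=10 t=51 v=6: → [44,55); WM=48
i=11 t=25 v=7: DROP (t<48-3); WM=48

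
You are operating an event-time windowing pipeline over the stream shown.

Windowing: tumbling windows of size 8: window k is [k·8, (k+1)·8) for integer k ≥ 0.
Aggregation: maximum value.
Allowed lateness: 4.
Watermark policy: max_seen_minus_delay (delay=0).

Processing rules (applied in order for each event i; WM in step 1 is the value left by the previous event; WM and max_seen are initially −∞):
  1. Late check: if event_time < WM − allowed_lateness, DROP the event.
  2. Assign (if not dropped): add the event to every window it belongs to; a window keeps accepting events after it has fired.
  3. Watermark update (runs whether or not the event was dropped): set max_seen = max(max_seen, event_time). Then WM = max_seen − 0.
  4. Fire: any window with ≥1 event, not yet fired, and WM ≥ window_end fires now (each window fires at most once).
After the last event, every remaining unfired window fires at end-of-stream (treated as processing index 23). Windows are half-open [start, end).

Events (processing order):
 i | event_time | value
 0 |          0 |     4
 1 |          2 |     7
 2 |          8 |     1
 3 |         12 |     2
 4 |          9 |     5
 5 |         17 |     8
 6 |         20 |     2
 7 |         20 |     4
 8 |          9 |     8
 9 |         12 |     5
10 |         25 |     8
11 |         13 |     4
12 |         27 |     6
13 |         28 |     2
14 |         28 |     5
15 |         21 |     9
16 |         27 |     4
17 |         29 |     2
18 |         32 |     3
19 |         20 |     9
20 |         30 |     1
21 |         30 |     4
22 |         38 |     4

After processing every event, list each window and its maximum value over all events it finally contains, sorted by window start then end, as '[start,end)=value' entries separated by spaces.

i=0 t=0 v=4: → [0,8); WM=0
i=1 t=2 v=7: → [0,8); WM=2
i=2 t=8 v=1: → [8,16); WM=8; [0,8) fires=7
i=3 t=12 v=2: → [8,16); WM=12
i=4 t=9 v=5: → [8,16); WM=12
i=5 t=17 v=8: → [16,24); WM=17; [8,16) fires=5
i=6 t=20 v=2: → [16,24); WM=20
i=7 t=20 v=4: → [16,24); WM=20
i=8 t=9 v=8: DROP (t<20-4); WM=20
i=9 t=12 v=5: DROP (t<20-4); WM=20
i=10 t=25 v=8: → [24,32); WM=25; [16,24) fires=8
i=11 t=13 v=4: DROP (t<25-4); WM=25
i=12 t=27 v=6: → [24,32); WM=27
i=13 t=28 v=2: → [24,32); WM=28
i=14 t=28 v=5: → [24,32); WM=28
i=15 t=21 v=9: DROP (t<28-4); WM=28
i=16 t=27 v=4: → [24,32); WM=28
i=17 t=29 v=2: → [24,32); WM=29
i=18 t=32 v=3: → [32,40); WM=32; [24,32) fires=8
i=19 t=20 v=9: DROP (t<32-4); WM=32
i=20 t=30 v=1: → [24,32); WM=32
i=21 t=30 v=4: → [24,32); WM=32
i=22 t=38 v=4: → [32,40); WM=38

[0,8)=7 [8,16)=5 [16,24)=8 [24,32)=8 [32,40)=4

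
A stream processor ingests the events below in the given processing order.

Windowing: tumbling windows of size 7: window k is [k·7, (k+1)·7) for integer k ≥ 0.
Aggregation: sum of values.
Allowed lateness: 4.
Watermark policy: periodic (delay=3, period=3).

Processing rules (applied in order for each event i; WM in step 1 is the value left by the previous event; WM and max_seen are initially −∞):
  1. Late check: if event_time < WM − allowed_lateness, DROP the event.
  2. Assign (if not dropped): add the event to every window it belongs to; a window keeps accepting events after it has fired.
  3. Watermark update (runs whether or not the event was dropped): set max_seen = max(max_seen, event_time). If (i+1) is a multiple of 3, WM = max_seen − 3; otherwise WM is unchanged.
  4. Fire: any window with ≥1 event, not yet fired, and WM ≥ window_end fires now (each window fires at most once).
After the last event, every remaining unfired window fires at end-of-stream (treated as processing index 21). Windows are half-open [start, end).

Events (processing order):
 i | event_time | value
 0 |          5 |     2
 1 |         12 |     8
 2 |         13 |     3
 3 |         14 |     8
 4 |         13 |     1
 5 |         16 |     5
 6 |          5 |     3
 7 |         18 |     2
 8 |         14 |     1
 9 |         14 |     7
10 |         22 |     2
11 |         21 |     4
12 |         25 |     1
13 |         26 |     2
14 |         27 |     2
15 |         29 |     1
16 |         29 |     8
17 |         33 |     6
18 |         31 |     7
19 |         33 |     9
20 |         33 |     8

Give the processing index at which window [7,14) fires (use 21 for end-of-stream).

8

i=0 t=5 v=2: → [0,7); WM=−∞
i=1 t=12 v=8: → [7,14); WM=−∞
i=2 t=13 v=3: → [7,14); WM=10; [0,7) fires=2
i=3 t=14 v=8: → [14,21); WM=10
i=4 t=13 v=1: → [7,14); WM=10
i=5 t=16 v=5: → [14,21); WM=13
i=6 t=5 v=3: DROP (t<13-4); WM=13
i=7 t=18 v=2: → [14,21); WM=13
i=8 t=14 v=1: → [14,21); WM=15; [7,14) fires=12
i=9 t=14 v=7: → [14,21); WM=15
i=10 t=22 v=2: → [21,28); WM=15
i=11 t=21 v=4: → [21,28); WM=19
i=12 t=25 v=1: → [21,28); WM=19
i=13 t=26 v=2: → [21,28); WM=19
i=14 t=27 v=2: → [21,28); WM=24; [14,21) fires=23
i=15 t=29 v=1: → [28,35); WM=24
i=16 t=29 v=8: → [28,35); WM=24
i=17 t=33 v=6: → [28,35); WM=30; [21,28) fires=11
i=18 t=31 v=7: → [28,35); WM=30
i=19 t=33 v=9: → [28,35); WM=30
i=20 t=33 v=8: → [28,35); WM=30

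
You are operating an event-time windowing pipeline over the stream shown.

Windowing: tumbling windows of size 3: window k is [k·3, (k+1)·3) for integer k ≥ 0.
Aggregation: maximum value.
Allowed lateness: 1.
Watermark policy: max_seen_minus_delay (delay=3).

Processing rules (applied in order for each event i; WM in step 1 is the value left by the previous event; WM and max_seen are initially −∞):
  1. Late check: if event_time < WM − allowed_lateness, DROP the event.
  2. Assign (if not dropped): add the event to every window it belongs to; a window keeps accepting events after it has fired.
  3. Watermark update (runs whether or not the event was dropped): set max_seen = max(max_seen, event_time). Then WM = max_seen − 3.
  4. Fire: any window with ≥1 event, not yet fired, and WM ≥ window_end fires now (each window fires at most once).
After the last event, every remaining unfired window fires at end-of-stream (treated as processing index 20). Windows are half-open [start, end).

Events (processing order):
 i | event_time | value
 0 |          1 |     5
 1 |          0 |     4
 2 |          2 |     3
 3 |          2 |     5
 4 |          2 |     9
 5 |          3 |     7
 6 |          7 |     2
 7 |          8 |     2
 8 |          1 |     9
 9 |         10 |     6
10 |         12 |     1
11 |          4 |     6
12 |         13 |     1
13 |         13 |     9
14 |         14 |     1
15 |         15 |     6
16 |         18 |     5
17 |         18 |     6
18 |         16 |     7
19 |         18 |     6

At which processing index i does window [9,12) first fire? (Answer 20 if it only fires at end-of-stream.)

15

i=0 t=1 v=5: → [0,3); WM=-2
i=1 t=0 v=4: → [0,3); WM=-2
i=2 t=2 v=3: → [0,3); WM=-1
i=3 t=2 v=5: → [0,3); WM=-1
i=4 t=2 v=9: → [0,3); WM=-1
i=5 t=3 v=7: → [3,6); WM=0
i=6 t=7 v=2: → [6,9); WM=4; [0,3) fires=9
i=7 t=8 v=2: → [6,9); WM=5
i=8 t=1 v=9: DROP (t<5-1); WM=5
i=9 t=10 v=6: → [9,12); WM=7; [3,6) fires=7
i=10 t=12 v=1: → [12,15); WM=9; [6,9) fires=2
i=11 t=4 v=6: DROP (t<9-1); WM=9
i=12 t=13 v=1: → [12,15); WM=10
i=13 t=13 v=9: → [12,15); WM=10
i=14 t=14 v=1: → [12,15); WM=11
i=15 t=15 v=6: → [15,18); WM=12; [9,12) fires=6
i=16 t=18 v=5: → [18,21); WM=15; [12,15) fires=9
i=17 t=18 v=6: → [18,21); WM=15
i=18 t=16 v=7: → [15,18); WM=15
i=19 t=18 v=6: → [18,21); WM=15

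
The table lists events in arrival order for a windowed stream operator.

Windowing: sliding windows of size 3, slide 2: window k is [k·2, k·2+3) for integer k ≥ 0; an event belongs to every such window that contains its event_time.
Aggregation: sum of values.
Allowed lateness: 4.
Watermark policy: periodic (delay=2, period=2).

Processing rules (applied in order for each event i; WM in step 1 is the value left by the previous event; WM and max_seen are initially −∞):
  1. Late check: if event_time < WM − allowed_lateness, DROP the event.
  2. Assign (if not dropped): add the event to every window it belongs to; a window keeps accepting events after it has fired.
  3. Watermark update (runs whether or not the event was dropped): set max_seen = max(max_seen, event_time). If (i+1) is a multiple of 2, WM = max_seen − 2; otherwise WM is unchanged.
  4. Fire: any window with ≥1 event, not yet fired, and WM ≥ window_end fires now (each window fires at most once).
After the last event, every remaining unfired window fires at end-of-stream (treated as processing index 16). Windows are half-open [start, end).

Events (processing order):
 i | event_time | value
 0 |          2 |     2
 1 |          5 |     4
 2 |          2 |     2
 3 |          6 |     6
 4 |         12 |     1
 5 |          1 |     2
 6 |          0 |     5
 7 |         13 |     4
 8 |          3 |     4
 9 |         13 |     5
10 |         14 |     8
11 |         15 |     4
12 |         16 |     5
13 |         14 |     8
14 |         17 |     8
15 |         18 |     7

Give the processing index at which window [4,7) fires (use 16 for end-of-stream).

5

i=0 t=2 v=2: → [2,5),[0,3); WM=−∞
i=1 t=5 v=4: → [4,7); WM=3; [0,3) fires=2
i=2 t=2 v=2: → [2,5),[0,3); WM=3
i=3 t=6 v=6: → [6,9),[4,7); WM=4
i=4 t=12 v=1: → [12,15),[10,13); WM=4
i=5 t=1 v=2: → [0,3); WM=10; [2,5) fires=4 [4,7) fires=10 [6,9) fires=6
i=6 t=0 v=5: DROP (t<10-4); WM=10
i=7 t=13 v=4: → [12,15); WM=11
i=8 t=3 v=4: DROP (t<11-4); WM=11
i=9 t=13 v=5: → [12,15); WM=11
i=10 t=14 v=8: → [14,17),[12,15); WM=11
i=11 t=15 v=4: → [14,17); WM=13; [10,13) fires=1
i=12 t=16 v=5: → [16,19),[14,17); WM=13
i=13 t=14 v=8: → [14,17),[12,15); WM=14
i=14 t=17 v=8: → [16,19); WM=14
i=15 t=18 v=7: → [18,21),[16,19); WM=16; [12,15) fires=26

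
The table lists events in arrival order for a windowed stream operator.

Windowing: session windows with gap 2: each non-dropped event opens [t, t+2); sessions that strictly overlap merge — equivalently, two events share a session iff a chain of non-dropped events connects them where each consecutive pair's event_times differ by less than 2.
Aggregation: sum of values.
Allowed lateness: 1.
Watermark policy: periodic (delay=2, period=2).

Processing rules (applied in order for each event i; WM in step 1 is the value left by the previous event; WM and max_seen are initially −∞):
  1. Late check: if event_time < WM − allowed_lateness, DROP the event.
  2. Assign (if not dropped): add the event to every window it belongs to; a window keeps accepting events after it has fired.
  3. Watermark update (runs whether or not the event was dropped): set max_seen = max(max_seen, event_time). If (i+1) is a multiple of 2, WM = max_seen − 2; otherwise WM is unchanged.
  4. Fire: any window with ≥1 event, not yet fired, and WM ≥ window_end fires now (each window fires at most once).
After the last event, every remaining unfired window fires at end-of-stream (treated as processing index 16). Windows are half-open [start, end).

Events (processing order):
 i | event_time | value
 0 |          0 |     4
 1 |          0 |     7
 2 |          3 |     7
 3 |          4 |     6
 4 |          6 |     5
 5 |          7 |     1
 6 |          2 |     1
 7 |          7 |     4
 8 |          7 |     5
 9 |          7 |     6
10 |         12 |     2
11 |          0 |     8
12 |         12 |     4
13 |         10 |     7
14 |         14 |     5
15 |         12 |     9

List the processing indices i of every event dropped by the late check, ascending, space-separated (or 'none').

i=0 t=0 v=4: → [0,2); WM=−∞
i=1 t=0 v=7: → [0,2); WM=-2
i=2 t=3 v=7: → [3,5); WM=-2
i=3 t=4 v=6: → [3,6); WM=2
i=4 t=6 v=5: → [6,8); WM=2
i=5 t=7 v=1: → [6,9); WM=5
i=6 t=2 v=1: DROP (t<5-1); WM=5
i=7 t=7 v=4: → [6,9); WM=5
i=8 t=7 v=5: → [6,9); WM=5
i=9 t=7 v=6: → [6,9); WM=5
i=10 t=12 v=2: → [12,14); WM=5
i=11 t=0 v=8: DROP (t<5-1); WM=10
i=12 t=12 v=4: → [12,14); WM=10
i=13 t=10 v=7: → [10,12); WM=10
i=14 t=14 v=5: → [14,16); WM=10
i=15 t=12 v=9: → [12,14); WM=12

6 11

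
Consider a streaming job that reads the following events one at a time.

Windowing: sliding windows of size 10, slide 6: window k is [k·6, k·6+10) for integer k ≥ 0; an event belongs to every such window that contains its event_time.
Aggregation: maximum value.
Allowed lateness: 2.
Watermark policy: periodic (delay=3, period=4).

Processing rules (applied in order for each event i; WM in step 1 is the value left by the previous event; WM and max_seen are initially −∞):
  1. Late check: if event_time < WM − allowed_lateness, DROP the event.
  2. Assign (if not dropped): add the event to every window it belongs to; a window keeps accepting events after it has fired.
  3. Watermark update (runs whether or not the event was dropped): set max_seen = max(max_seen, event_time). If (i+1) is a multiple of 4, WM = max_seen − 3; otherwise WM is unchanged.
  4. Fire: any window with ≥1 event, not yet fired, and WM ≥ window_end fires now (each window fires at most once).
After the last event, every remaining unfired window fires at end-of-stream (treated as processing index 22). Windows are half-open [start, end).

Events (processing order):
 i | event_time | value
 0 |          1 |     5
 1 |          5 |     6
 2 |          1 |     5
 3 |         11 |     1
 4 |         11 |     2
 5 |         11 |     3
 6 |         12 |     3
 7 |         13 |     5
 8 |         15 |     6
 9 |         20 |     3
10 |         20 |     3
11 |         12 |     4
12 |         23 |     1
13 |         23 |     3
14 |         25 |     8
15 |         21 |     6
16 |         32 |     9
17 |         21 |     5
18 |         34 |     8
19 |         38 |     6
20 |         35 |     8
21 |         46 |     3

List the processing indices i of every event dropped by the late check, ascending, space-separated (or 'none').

none

i=0 t=1 v=5: → [0,10); WM=−∞
i=1 t=5 v=6: → [0,10); WM=−∞
i=2 t=1 v=5: → [0,10); WM=−∞
i=3 t=11 v=1: → [6,16); WM=8
i=4 t=11 v=2: → [6,16); WM=8
i=5 t=11 v=3: → [6,16); WM=8
i=6 t=12 v=3: → [12,22),[6,16); WM=8
i=7 t=13 v=5: → [12,22),[6,16); WM=10; [0,10) fires=6
i=8 t=15 v=6: → [12,22),[6,16); WM=10
i=9 t=20 v=3: → [18,28),[12,22); WM=10
i=10 t=20 v=3: → [18,28),[12,22); WM=10
i=11 t=12 v=4: → [12,22),[6,16); WM=17; [6,16) fires=6
i=12 t=23 v=1: → [18,28); WM=17
i=13 t=23 v=3: → [18,28); WM=17
i=14 t=25 v=8: → [24,34),[18,28); WM=17
i=15 t=21 v=6: → [18,28),[12,22); WM=22; [12,22) fires=6
i=16 t=32 v=9: → [30,40),[24,34); WM=22
i=17 t=21 v=5: → [18,28),[12,22); WM=22
i=18 t=34 v=8: → [30,40); WM=22
i=19 t=38 v=6: → [36,46),[30,40); WM=35; [18,28) fires=8 [24,34) fires=9
i=20 t=35 v=8: → [30,40); WM=35
i=21 t=46 v=3: → [42,52); WM=35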